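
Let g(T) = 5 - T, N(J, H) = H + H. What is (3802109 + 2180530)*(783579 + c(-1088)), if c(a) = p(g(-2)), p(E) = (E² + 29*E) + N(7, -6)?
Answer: 4689306118341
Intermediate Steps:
N(J, H) = 2*H
p(E) = -12 + E² + 29*E (p(E) = (E² + 29*E) + 2*(-6) = (E² + 29*E) - 12 = -12 + E² + 29*E)
c(a) = 240 (c(a) = -12 + (5 - 1*(-2))² + 29*(5 - 1*(-2)) = -12 + (5 + 2)² + 29*(5 + 2) = -12 + 7² + 29*7 = -12 + 49 + 203 = 240)
(3802109 + 2180530)*(783579 + c(-1088)) = (3802109 + 2180530)*(783579 + 240) = 5982639*783819 = 4689306118341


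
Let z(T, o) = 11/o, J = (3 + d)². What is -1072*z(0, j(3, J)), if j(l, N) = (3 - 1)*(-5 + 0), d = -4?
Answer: 5896/5 ≈ 1179.2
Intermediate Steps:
J = 1 (J = (3 - 4)² = (-1)² = 1)
j(l, N) = -10 (j(l, N) = 2*(-5) = -10)
-1072*z(0, j(3, J)) = -11792/(-10) = -11792*(-1)/10 = -1072*(-11/10) = 5896/5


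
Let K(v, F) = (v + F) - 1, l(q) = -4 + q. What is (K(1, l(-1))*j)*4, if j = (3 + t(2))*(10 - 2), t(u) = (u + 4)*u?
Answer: -2400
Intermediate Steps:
t(u) = u*(4 + u) (t(u) = (4 + u)*u = u*(4 + u))
K(v, F) = -1 + F + v (K(v, F) = (F + v) - 1 = -1 + F + v)
j = 120 (j = (3 + 2*(4 + 2))*(10 - 2) = (3 + 2*6)*8 = (3 + 12)*8 = 15*8 = 120)
(K(1, l(-1))*j)*4 = ((-1 + (-4 - 1) + 1)*120)*4 = ((-1 - 5 + 1)*120)*4 = -5*120*4 = -600*4 = -2400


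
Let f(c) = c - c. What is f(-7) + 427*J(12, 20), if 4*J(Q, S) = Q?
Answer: 1281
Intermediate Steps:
f(c) = 0
J(Q, S) = Q/4
f(-7) + 427*J(12, 20) = 0 + 427*((1/4)*12) = 0 + 427*3 = 0 + 1281 = 1281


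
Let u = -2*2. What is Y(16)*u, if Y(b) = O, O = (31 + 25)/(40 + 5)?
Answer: -224/45 ≈ -4.9778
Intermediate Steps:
u = -4
O = 56/45 ≈ 1.2444
Y(b) = 56/45
Y(16)*u = (56/45)*(-4) = -224/45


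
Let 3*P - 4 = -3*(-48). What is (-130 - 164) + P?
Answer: -734/3 ≈ -244.67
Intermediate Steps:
P = 148/3 (P = 4/3 + (-3*(-48))/3 = 4/3 + (⅓)*144 = 4/3 + 48 = 148/3 ≈ 49.333)
(-130 - 164) + P = (-130 - 164) + 148/3 = -294 + 148/3 = -734/3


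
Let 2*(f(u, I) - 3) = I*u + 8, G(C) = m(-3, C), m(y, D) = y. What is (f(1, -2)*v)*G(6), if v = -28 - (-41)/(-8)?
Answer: 2385/4 ≈ 596.25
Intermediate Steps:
G(C) = -3
f(u, I) = 7 + I*u/2 (f(u, I) = 3 + (I*u + 8)/2 = 3 + (8 + I*u)/2 = 3 + (4 + I*u/2) = 7 + I*u/2)
v = -265/8 (v = -28 - (-41)*(-1)/8 = -28 - 1*41/8 = -28 - 41/8 = -265/8 ≈ -33.125)
(f(1, -2)*v)*G(6) = ((7 + (½)*(-2)*1)*(-265/8))*(-3) = ((7 - 1)*(-265/8))*(-3) = (6*(-265/8))*(-3) = -795/4*(-3) = 2385/4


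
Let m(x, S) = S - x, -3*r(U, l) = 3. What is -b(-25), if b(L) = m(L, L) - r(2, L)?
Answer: -1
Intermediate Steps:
r(U, l) = -1 (r(U, l) = -⅓*3 = -1)
b(L) = 1 (b(L) = (L - L) - 1*(-1) = 0 + 1 = 1)
-b(-25) = -1*1 = -1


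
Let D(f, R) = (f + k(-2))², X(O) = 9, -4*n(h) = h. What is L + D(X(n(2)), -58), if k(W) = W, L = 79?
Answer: 128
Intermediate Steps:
n(h) = -h/4
D(f, R) = (-2 + f)² (D(f, R) = (f - 2)² = (-2 + f)²)
L + D(X(n(2)), -58) = 79 + (-2 + 9)² = 79 + 7² = 79 + 49 = 128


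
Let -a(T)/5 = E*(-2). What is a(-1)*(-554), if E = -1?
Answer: 5540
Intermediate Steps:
a(T) = -10 (a(T) = -(-5)*(-2) = -5*2 = -10)
a(-1)*(-554) = -10*(-554) = 5540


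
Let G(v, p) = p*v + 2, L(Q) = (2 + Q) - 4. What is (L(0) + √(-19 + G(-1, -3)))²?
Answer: (2 - I*√14)² ≈ -10.0 - 14.967*I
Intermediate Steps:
L(Q) = -2 + Q
G(v, p) = 2 + p*v
(L(0) + √(-19 + G(-1, -3)))² = ((-2 + 0) + √(-19 + (2 - 3*(-1))))² = (-2 + √(-19 + (2 + 3)))² = (-2 + √(-19 + 5))² = (-2 + √(-14))² = (-2 + I*√14)²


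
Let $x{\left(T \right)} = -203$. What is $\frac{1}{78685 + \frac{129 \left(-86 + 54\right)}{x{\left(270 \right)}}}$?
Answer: $\frac{203}{15977183} \approx 1.2706 \cdot 10^{-5}$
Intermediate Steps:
$\frac{1}{78685 + \frac{129 \left(-86 + 54\right)}{x{\left(270 \right)}}} = \frac{1}{78685 + \frac{129 \left(-86 + 54\right)}{-203}} = \frac{1}{78685 + 129 \left(-32\right) \left(- \frac{1}{203}\right)} = \frac{1}{78685 - - \frac{4128}{203}} = \frac{1}{78685 + \frac{4128}{203}} = \frac{1}{\frac{15977183}{203}} = \frac{203}{15977183}$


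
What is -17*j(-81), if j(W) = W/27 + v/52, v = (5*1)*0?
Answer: 51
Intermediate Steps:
v = 0 (v = 5*0 = 0)
j(W) = W/27 (j(W) = W/27 + 0/52 = W*(1/27) + 0*(1/52) = W/27 + 0 = W/27)
-17*j(-81) = -17*(-81)/27 = -17*(-3) = 51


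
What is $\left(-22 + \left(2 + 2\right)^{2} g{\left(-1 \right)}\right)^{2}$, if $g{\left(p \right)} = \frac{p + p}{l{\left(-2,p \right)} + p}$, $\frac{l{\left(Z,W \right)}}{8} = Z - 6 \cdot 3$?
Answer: $\frac{12320100}{25921} \approx 475.29$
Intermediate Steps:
$l{\left(Z,W \right)} = -144 + 8 Z$ ($l{\left(Z,W \right)} = 8 \left(Z - 6 \cdot 3\right) = 8 \left(Z - 18\right) = 8 \left(-18 + Z\right) = -144 + 8 Z$)
$g{\left(p \right)} = \frac{2 p}{-160 + p}$ ($g{\left(p \right)} = \frac{p + p}{\left(-144 + 8 \left(-2\right)\right) + p} = \frac{2 p}{\left(-144 - 16\right) + p} = \frac{2 p}{-160 + p}$)
$\left(-22 + \left(2 + 2\right)^{2} g{\left(-1 \right)}\right)^{2} = \left(-22 + \left(2 + 2\right)^{2} \cdot 2 \left(-1\right) \frac{1}{-160 - 1}\right)^{2} = \left(-22 + 4^{2} \cdot 2 \left(-1\right) \frac{1}{-161}\right)^{2} = \left(-22 + 16 \cdot 2 \left(-1\right) \left(- \frac{1}{161}\right)\right)^{2} = \left(-22 + 16 \cdot \frac{2}{161}\right)^{2} = \left(-22 + \frac{32}{161}\right)^{2} = \left(- \frac{3510}{161}\right)^{2} = \frac{12320100}{25921}$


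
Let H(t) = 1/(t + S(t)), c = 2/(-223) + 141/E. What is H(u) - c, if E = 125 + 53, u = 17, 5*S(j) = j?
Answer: -743101/1012197 ≈ -0.73415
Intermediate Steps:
S(j) = j/5
E = 178
c = 31087/39694 (c = 2/(-223) + 141/178 = 2*(-1/223) + 141*(1/178) = -2/223 + 141/178 = 31087/39694 ≈ 0.78317)
H(t) = 5/(6*t) (H(t) = 1/(t + t/5) = 1/(6*t/5) = 5/(6*t))
H(u) - c = (⅚)/17 - 1*31087/39694 = (⅚)*(1/17) - 31087/39694 = 5/102 - 31087/39694 = -743101/1012197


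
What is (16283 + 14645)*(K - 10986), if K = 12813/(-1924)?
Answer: -163530848964/481 ≈ -3.3998e+8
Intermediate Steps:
K = -12813/1924 (K = 12813*(-1/1924) = -12813/1924 ≈ -6.6596)
(16283 + 14645)*(K - 10986) = (16283 + 14645)*(-12813/1924 - 10986) = 30928*(-21149877/1924) = -163530848964/481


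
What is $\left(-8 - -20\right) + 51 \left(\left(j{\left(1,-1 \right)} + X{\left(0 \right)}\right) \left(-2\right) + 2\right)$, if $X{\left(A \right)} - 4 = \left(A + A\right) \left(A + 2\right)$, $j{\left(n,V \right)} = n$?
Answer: $-396$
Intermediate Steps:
$X{\left(A \right)} = 4 + 2 A \left(2 + A\right)$ ($X{\left(A \right)} = 4 + \left(A + A\right) \left(A + 2\right) = 4 + 2 A \left(2 + A\right)$)
$\left(-8 - -20\right) + 51 \left(\left(j{\left(1,-1 \right)} + X{\left(0 \right)}\right) \left(-2\right) + 2\right) = \left(-8 - -20\right) + 51 \left(\left(1 + \left(4 + 2 \cdot 0^{2} + 4 \cdot 0\right)\right) \left(-2\right) + 2\right) = \left(-8 + 20\right) + 51 \left(\left(1 + \left(4 + 2 \cdot 0 + 0\right)\right) \left(-2\right) + 2\right) = 12 + 51 \left(\left(1 + \left(4 + 0 + 0\right)\right) \left(-2\right) + 2\right) = 12 + 51 \left(\left(1 + 4\right) \left(-2\right) + 2\right) = 12 + 51 \left(5 \left(-2\right) + 2\right) = 12 + 51 \left(-10 + 2\right) = 12 + 51 \left(-8\right) = 12 - 408 = -396$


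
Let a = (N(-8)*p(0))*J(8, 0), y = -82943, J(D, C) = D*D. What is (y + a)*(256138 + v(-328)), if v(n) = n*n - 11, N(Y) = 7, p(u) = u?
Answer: -30167281473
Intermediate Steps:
J(D, C) = D**2
v(n) = -11 + n**2 (v(n) = n**2 - 11 = -11 + n**2)
a = 0 (a = (7*0)*8**2 = 0*64 = 0)
(y + a)*(256138 + v(-328)) = (-82943 + 0)*(256138 + (-11 + (-328)**2)) = -82943*(256138 + (-11 + 107584)) = -82943*(256138 + 107573) = -82943*363711 = -30167281473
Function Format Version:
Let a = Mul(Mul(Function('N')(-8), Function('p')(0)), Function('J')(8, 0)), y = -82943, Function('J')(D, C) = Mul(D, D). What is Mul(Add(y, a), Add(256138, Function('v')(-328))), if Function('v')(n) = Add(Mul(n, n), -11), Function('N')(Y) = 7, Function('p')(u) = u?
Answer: -30167281473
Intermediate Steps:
Function('J')(D, C) = Pow(D, 2)
Function('v')(n) = Add(-11, Pow(n, 2)) (Function('v')(n) = Add(Pow(n, 2), -11) = Add(-11, Pow(n, 2)))
a = 0 (a = Mul(Mul(7, 0), Pow(8, 2)) = Mul(0, 64) = 0)
Mul(Add(y, a), Add(256138, Function('v')(-328))) = Mul(Add(-82943, 0), Add(256138, Add(-11, Pow(-328, 2)))) = Mul(-82943, Add(256138, Add(-11, 107584))) = Mul(-82943, Add(256138, 107573)) = Mul(-82943, 363711) = -30167281473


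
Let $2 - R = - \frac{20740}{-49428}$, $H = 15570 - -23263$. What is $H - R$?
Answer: $\frac{479839852}{12357} \approx 38831.0$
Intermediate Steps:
$H = 38833$ ($H = 15570 + 23263 = 38833$)
$R = \frac{19529}{12357}$ ($R = 2 - - \frac{20740}{-49428} = 2 - \left(-20740\right) \left(- \frac{1}{49428}\right) = 2 - \frac{5185}{12357} = \frac{19529}{12357} \approx 1.5804$)
$H - R = 38833 - \frac{19529}{12357} = \frac{479839852}{12357}$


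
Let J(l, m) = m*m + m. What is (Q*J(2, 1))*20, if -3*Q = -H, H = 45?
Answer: 600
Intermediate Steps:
J(l, m) = m + m**2 (J(l, m) = m**2 + m = m + m**2)
Q = 15 (Q = -(-1)*45/3 = -1/3*(-45) = 15)
(Q*J(2, 1))*20 = (15*(1*(1 + 1)))*20 = (15*(1*2))*20 = (15*2)*20 = 30*20 = 600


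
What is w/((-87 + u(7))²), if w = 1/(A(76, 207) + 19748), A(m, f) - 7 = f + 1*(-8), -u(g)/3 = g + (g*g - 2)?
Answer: 1/1237167954 ≈ 8.0830e-10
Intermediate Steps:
u(g) = 6 - 3*g - 3*g² (u(g) = -3*(g + (g*g - 2)) = -3*(g + (g² - 2)) = -3*(g + (-2 + g²)) = -3*(-2 + g + g²) = 6 - 3*g - 3*g²)
A(m, f) = -1 + f (A(m, f) = 7 + (f + 1*(-8)) = 7 + (f - 8) = 7 + (-8 + f) = -1 + f)
w = 1/19954 (w = 1/((-1 + 207) + 19748) = 1/(206 + 19748) = 1/19954 ≈ 5.0115e-5)
w/((-87 + u(7))²) = 1/(19954*((-87 + (6 - 3*7 - 3*7²))²)) = 1/(19954*((-87 + (6 - 21 - 3*49))²)) = 1/(19954*((-87 + (6 - 21 - 147))²)) = 1/(19954*((-87 - 162)²)) = 1/(19954*((-249)²)) = (1/19954)/62001 = (1/19954)*(1/62001) = 1/1237167954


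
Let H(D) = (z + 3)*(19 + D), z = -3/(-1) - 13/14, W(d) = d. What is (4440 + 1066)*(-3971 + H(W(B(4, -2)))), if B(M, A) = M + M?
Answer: -147772781/7 ≈ -2.1110e+7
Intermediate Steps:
B(M, A) = 2*M
z = 29/14 (z = -3*(-1) - 13*1/14 = 3 - 13/14 = 29/14 ≈ 2.0714)
H(D) = 1349/14 + 71*D/14 (H(D) = (29/14 + 3)*(19 + D) = 71*(19 + D)/14 = 1349/14 + 71*D/14)
(4440 + 1066)*(-3971 + H(W(B(4, -2)))) = (4440 + 1066)*(-3971 + (1349/14 + 71*(2*4)/14)) = 5506*(-3971 + (1349/14 + (71/14)*8)) = 5506*(-3971 + (1349/14 + 284/7)) = 5506*(-3971 + 1917/14) = 5506*(-53677/14) = -147772781/7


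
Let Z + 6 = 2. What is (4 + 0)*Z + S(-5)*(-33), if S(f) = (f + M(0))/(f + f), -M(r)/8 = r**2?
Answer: -65/2 ≈ -32.500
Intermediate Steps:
Z = -4 (Z = -6 + 2 = -4)
M(r) = -8*r**2
S(f) = 1/2 (S(f) = (f - 8*0**2)/(f + f) = (f - 8*0)/((2*f)) = (f + 0)*(1/(2*f)) = f*(1/(2*f)) = 1/2)
(4 + 0)*Z + S(-5)*(-33) = (4 + 0)*(-4) + (1/2)*(-33) = 4*(-4) - 33/2 = -16 - 33/2 = -65/2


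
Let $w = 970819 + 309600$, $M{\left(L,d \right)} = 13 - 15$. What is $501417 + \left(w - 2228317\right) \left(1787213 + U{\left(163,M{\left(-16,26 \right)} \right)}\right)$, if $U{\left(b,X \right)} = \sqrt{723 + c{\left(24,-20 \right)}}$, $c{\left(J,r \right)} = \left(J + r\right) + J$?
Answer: $-1694095126857 - 947898 \sqrt{751} \approx -1.6941 \cdot 10^{12}$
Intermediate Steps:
$M{\left(L,d \right)} = -2$
$c{\left(J,r \right)} = r + 2 J$
$U{\left(b,X \right)} = \sqrt{751}$ ($U{\left(b,X \right)} = \sqrt{723 + \left(-20 + 2 \cdot 24\right)} = \sqrt{723 + \left(-20 + 48\right)} = \sqrt{723 + 28} = \sqrt{751}$)
$w = 1280419$
$501417 + \left(w - 2228317\right) \left(1787213 + U{\left(163,M{\left(-16,26 \right)} \right)}\right) = 501417 + \left(1280419 - 2228317\right) \left(1787213 + \sqrt{751}\right) = 501417 - 947898 \left(1787213 + \sqrt{751}\right) = 501417 - \left(1694095628274 + 947898 \sqrt{751}\right) = -1694095126857 - 947898 \sqrt{751}$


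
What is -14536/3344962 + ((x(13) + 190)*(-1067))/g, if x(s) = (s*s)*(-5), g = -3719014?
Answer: -1195901677437/6219980253734 ≈ -0.19227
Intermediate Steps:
x(s) = -5*s² (x(s) = s²*(-5) = -5*s²)
-14536/3344962 + ((x(13) + 190)*(-1067))/g = -14536/3344962 + ((-5*13² + 190)*(-1067))/(-3719014) = -14536*1/3344962 + ((-5*169 + 190)*(-1067))*(-1/3719014) = -7268/1672481 + ((-845 + 190)*(-1067))*(-1/3719014) = -7268/1672481 - 655*(-1067)*(-1/3719014) = -7268/1672481 + 698885*(-1/3719014) = -7268/1672481 - 698885/3719014 = -1195901677437/6219980253734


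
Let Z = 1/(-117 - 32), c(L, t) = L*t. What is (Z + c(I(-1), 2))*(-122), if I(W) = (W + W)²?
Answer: -145302/149 ≈ -975.18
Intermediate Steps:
I(W) = 4*W² (I(W) = (2*W)² = 4*W²)
Z = -1/149 (Z = 1/(-149) = -1/149 ≈ -0.0067114)
(Z + c(I(-1), 2))*(-122) = (-1/149 + (4*(-1)²)*2)*(-122) = (-1/149 + (4*1)*2)*(-122) = (-1/149 + 4*2)*(-122) = (-1/149 + 8)*(-122) = (1191/149)*(-122) = -145302/149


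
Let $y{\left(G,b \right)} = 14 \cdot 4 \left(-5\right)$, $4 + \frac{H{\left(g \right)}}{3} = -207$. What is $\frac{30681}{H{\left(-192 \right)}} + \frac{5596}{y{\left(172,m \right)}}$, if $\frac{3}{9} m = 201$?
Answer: $- \frac{1011079}{14770} \approx -68.455$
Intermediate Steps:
$H{\left(g \right)} = -633$ ($H{\left(g \right)} = -12 + 3 \left(-207\right) = -12 - 621 = -633$)
$m = 603$ ($m = 3 \cdot 201 = 603$)
$y{\left(G,b \right)} = -280$ ($y{\left(G,b \right)} = 14 \left(-20\right) = -280$)
$\frac{30681}{H{\left(-192 \right)}} + \frac{5596}{y{\left(172,m \right)}} = \frac{30681}{-633} + \frac{5596}{-280} = 30681 \left(- \frac{1}{633}\right) + 5596 \left(- \frac{1}{280}\right) = - \frac{10227}{211} - \frac{1399}{70} = - \frac{1011079}{14770}$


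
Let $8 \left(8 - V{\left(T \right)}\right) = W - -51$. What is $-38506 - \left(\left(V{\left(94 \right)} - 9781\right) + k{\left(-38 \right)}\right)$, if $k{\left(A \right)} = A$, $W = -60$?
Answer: $- \frac{229569}{8} \approx -28696.0$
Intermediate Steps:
$V{\left(T \right)} = \frac{73}{8}$ ($V{\left(T \right)} = 8 - \frac{-60 - -51}{8} = 8 - \frac{-60 + 51}{8} = 8 - - \frac{9}{8} = 8 + \frac{9}{8} = \frac{73}{8}$)
$-38506 - \left(\left(V{\left(94 \right)} - 9781\right) + k{\left(-38 \right)}\right) = -38506 - \left(\left(\frac{73}{8} - 9781\right) - 38\right) = -38506 - \left(- \frac{78175}{8} - 38\right) = -38506 - - \frac{78479}{8} = -38506 + \frac{78479}{8} = - \frac{229569}{8}$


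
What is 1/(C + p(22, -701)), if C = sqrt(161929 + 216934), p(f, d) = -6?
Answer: 6/378827 + sqrt(378863)/378827 ≈ 0.0016406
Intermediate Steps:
C = sqrt(378863) ≈ 615.52
1/(C + p(22, -701)) = 1/(sqrt(378863) - 6) = 1/(-6 + sqrt(378863))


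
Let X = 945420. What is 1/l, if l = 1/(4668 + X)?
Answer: 950088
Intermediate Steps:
l = 1/950088 (l = 1/(4668 + 945420) = 1/950088 ≈ 1.0525e-6)
1/l = 1/(1/950088) = 950088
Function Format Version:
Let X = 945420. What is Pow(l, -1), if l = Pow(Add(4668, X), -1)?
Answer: 950088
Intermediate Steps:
l = Rational(1, 950088) (l = Pow(Add(4668, 945420), -1) = Pow(950088, -1) = Rational(1, 950088) ≈ 1.0525e-6)
Pow(l, -1) = Pow(Rational(1, 950088), -1) = 950088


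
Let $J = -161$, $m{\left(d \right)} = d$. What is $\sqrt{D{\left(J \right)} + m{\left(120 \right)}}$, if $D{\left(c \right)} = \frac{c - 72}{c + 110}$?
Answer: $\frac{\sqrt{324003}}{51} \approx 11.161$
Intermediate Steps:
$D{\left(c \right)} = \frac{-72 + c}{110 + c}$
$\sqrt{D{\left(J \right)} + m{\left(120 \right)}} = \sqrt{\frac{-72 - 161}{110 - 161} + 120} = \sqrt{\frac{1}{-51} \left(-233\right) + 120} = \sqrt{\left(- \frac{1}{51}\right) \left(-233\right) + 120} = \sqrt{\frac{233}{51} + 120} = \sqrt{\frac{6353}{51}} = \frac{\sqrt{324003}}{51}$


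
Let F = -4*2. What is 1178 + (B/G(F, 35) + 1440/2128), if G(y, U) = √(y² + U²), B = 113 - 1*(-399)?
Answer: 156764/133 + 512*√1289/1289 ≈ 1192.9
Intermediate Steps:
F = -8
B = 512 (B = 113 + 399 = 512)
G(y, U) = √(U² + y²)
1178 + (B/G(F, 35) + 1440/2128) = 1178 + (512/(√(35² + (-8)²)) + 1440/2128) = 1178 + (512/(√(1225 + 64)) + 1440*(1/2128)) = 1178 + (512/(√1289) + 90/133) = 1178 + (512*(√1289/1289) + 90/133) = 1178 + (512*√1289/1289 + 90/133) = 1178 + (90/133 + 512*√1289/1289) = 156764/133 + 512*√1289/1289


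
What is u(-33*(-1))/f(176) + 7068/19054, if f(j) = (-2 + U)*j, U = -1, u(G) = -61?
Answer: 2447099/5030256 ≈ 0.48648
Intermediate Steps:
f(j) = -3*j (f(j) = (-2 - 1)*j = -3*j)
u(-33*(-1))/f(176) + 7068/19054 = -61/((-3*176)) + 7068/19054 = -61/(-528) + 7068*(1/19054) = -61*(-1/528) + 3534/9527 = 61/528 + 3534/9527 = 2447099/5030256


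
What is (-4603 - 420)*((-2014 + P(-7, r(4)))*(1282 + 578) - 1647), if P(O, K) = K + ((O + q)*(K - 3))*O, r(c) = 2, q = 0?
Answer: 19263742461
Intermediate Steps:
P(O, K) = K + O²*(-3 + K) (P(O, K) = K + ((O + 0)*(K - 3))*O = K + (O*(-3 + K))*O = K + O²*(-3 + K))
(-4603 - 420)*((-2014 + P(-7, r(4)))*(1282 + 578) - 1647) = (-4603 - 420)*((-2014 + (2 - 3*(-7)² + 2*(-7)²))*(1282 + 578) - 1647) = -5023*((-2014 + (2 - 3*49 + 2*49))*1860 - 1647) = -5023*((-2014 + (2 - 147 + 98))*1860 - 1647) = -5023*((-2014 - 47)*1860 - 1647) = -5023*(-2061*1860 - 1647) = -5023*(-3833460 - 1647) = -5023*(-3835107) = 19263742461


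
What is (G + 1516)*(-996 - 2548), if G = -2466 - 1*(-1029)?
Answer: -279976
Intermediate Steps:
G = -1437 (G = -2466 + 1029 = -1437)
(G + 1516)*(-996 - 2548) = (-1437 + 1516)*(-996 - 2548) = 79*(-3544) = -279976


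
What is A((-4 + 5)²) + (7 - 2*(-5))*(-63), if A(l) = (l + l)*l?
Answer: -1069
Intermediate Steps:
A(l) = 2*l² (A(l) = (2*l)*l = 2*l²)
A((-4 + 5)²) + (7 - 2*(-5))*(-63) = 2*((-4 + 5)²)² + (7 - 2*(-5))*(-63) = 2*(1²)² + (7 + 10)*(-63) = 2*1² + 17*(-63) = 2*1 - 1071 = 2 - 1071 = -1069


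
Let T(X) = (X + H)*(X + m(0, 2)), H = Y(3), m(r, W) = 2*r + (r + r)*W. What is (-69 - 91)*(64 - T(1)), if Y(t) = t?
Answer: -9600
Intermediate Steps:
m(r, W) = 2*r + 2*W*r (m(r, W) = 2*r + (2*r)*W = 2*r + 2*W*r)
H = 3
T(X) = X*(3 + X) (T(X) = (X + 3)*(X + 2*0*(1 + 2)) = (3 + X)*(X + 2*0*3) = (3 + X)*(X + 0) = (3 + X)*X = X*(3 + X))
(-69 - 91)*(64 - T(1)) = (-69 - 91)*(64 - (3 + 1)) = -160*(64 - 4) = -160*60 = -9600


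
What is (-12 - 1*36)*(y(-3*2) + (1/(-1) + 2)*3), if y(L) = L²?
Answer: -1872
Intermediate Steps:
(-12 - 1*36)*(y(-3*2) + (1/(-1) + 2)*3) = (-12 - 1*36)*((-3*2)² + (1/(-1) + 2)*3) = (-12 - 36)*((-6)² + (-1 + 2)*3) = -48*(36 + 1*3) = -48*(36 + 3) = -48*39 = -1872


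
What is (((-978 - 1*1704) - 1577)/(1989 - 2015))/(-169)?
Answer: -4259/4394 ≈ -0.96928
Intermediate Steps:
(((-978 - 1*1704) - 1577)/(1989 - 2015))/(-169) = (((-978 - 1704) - 1577)/(-26))*(-1/169) = ((-2682 - 1577)*(-1/26))*(-1/169) = -4259*(-1/26)*(-1/169) = (4259/26)*(-1/169) = -4259/4394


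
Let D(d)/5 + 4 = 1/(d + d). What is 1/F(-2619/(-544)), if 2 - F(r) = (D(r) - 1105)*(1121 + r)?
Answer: 1424736/1803656671117 ≈ 7.8992e-7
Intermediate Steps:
D(d) = -20 + 5/(2*d) (D(d) = -20 + 5/(d + d) = -20 + 5/((2*d)) = -20 + 5*(1/(2*d)) = -20 + 5/(2*d))
F(r) = 2 - (-1125 + 5/(2*r))*(1121 + r) (F(r) = 2 - ((-20 + 5/(2*r)) - 1105)*(1121 + r) = 2 - (-1125 + 5/(2*r))*(1121 + r))
1/F(-2619/(-544)) = 1/(2522249/2 + 1125*(-2619/(-544)) - 5605/(2*((-2619/(-544))))) = 1/(2522249/2 + 1125*(-2619*(-1/544)) - 5605/(2*((-2619*(-1/544))))) = 1/(2522249/2 + 1125*(2619/544) - 5605/(2*2619/544)) = 1/(2522249/2 + 2946375/544 - 5605/2*544/2619) = 1/(2522249/2 + 2946375/544 - 1524560/2619) = 1/(1803656671117/1424736) = 1424736/1803656671117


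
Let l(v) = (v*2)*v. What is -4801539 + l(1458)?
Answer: -550011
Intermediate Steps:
l(v) = 2*v**2 (l(v) = (2*v)*v = 2*v**2)
-4801539 + l(1458) = -4801539 + 2*1458**2 = -4801539 + 2*2125764 = -4801539 + 4251528 = -550011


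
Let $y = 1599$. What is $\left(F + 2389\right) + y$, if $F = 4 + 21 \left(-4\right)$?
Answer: $3908$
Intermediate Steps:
$F = -80$ ($F = 4 - 84 = -80$)
$\left(F + 2389\right) + y = \left(-80 + 2389\right) + 1599 = 2309 + 1599 = 3908$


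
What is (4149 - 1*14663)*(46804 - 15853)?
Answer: -325418814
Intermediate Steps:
(4149 - 1*14663)*(46804 - 15853) = (4149 - 14663)*30951 = -10514*30951 = -325418814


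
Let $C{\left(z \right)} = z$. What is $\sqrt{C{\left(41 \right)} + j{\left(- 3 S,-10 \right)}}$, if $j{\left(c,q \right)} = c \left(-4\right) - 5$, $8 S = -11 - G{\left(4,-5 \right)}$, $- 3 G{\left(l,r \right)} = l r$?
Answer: $\frac{\sqrt{38}}{2} \approx 3.0822$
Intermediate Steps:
$G{\left(l,r \right)} = - \frac{l r}{3}$
$S = - \frac{53}{24}$ ($S = \frac{-11 - \left(- \frac{1}{3}\right) 4 \left(-5\right)}{8} = \frac{-11 - \frac{20}{3}}{8} = \frac{1}{8} \left(- \frac{53}{3}\right) = - \frac{53}{24} \approx -2.2083$)
$j{\left(c,q \right)} = -5 - 4 c$ ($j{\left(c,q \right)} = - 4 c - 5 = -5 - 4 c$)
$\sqrt{C{\left(41 \right)} + j{\left(- 3 S,-10 \right)}} = \sqrt{41 - \left(5 + 4 \left(\left(-3\right) \left(- \frac{53}{24}\right)\right)\right)} = \sqrt{41 - \frac{63}{2}} = \sqrt{\frac{19}{2}} = \frac{\sqrt{38}}{2}$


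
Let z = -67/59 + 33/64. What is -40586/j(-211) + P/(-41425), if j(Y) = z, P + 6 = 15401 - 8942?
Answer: 6348479482327/96975925 ≈ 65465.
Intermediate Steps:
z = -2341/3776 (z = -67*1/59 + 33*(1/64) = -67/59 + 33/64 = -2341/3776 ≈ -0.61997)
P = 6453 (P = -6 + (15401 - 8942) = -6 + 6459 = 6453)
j(Y) = -2341/3776
-40586/j(-211) + P/(-41425) = -40586/(-2341/3776) + 6453/(-41425) = -40586*(-3776/2341) + 6453*(-1/41425) = 153252736/2341 - 6453/41425 = 6348479482327/96975925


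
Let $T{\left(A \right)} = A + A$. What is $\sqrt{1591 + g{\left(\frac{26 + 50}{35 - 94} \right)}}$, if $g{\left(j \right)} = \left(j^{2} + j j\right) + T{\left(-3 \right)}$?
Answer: $\frac{\sqrt{5528937}}{59} \approx 39.854$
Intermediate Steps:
$T{\left(A \right)} = 2 A$
$g{\left(j \right)} = -6 + 2 j^{2}$ ($g{\left(j \right)} = \left(j^{2} + j j\right) + 2 \left(-3\right) = \left(j^{2} + j^{2}\right) - 6 = 2 j^{2} - 6 = -6 + 2 j^{2}$)
$\sqrt{1591 + g{\left(\frac{26 + 50}{35 - 94} \right)}} = \sqrt{1591 - \left(6 - 2 \left(\frac{26 + 50}{35 - 94}\right)^{2}\right)} = \sqrt{1591 - \left(6 - 2 \left(\frac{76}{-59}\right)^{2}\right)} = \sqrt{1591 - \left(6 - 2 \left(76 \left(- \frac{1}{59}\right)\right)^{2}\right)} = \sqrt{1591 - \left(6 - 2 \left(- \frac{76}{59}\right)^{2}\right)} = \sqrt{1591 + \left(-6 + 2 \cdot \frac{5776}{3481}\right)} = \sqrt{1591 + \left(-6 + \frac{11552}{3481}\right)} = \sqrt{1591 - \frac{9334}{3481}} = \sqrt{\frac{5528937}{3481}} = \frac{\sqrt{5528937}}{59}$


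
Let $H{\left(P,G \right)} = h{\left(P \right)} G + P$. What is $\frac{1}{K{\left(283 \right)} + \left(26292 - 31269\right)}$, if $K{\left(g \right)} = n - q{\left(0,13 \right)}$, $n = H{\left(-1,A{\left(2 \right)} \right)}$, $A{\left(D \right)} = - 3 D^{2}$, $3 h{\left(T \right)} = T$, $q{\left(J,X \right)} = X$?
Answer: $- \frac{1}{4987} \approx -0.00020052$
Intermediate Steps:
$h{\left(T \right)} = \frac{T}{3}$
$H{\left(P,G \right)} = P + \frac{G P}{3}$ ($H{\left(P,G \right)} = \frac{P}{3} G + P = \frac{G P}{3} + P = P + \frac{G P}{3}$)
$n = 3$ ($n = \frac{1}{3} \left(-1\right) \left(3 - 3 \cdot 2^{2}\right) = \frac{1}{3} \left(-1\right) \left(3 - 12\right) = \frac{1}{3} \left(-1\right) \left(-9\right) = 3$)
$K{\left(g \right)} = -10$ ($K{\left(g \right)} = 3 - 13 = -10$)
$\frac{1}{K{\left(283 \right)} + \left(26292 - 31269\right)} = \frac{1}{-10 + \left(26292 - 31269\right)} = \frac{1}{-10 - 4977} = \frac{1}{-4987} = - \frac{1}{4987}$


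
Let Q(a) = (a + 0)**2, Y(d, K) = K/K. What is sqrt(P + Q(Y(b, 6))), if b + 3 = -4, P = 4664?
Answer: sqrt(4665) ≈ 68.301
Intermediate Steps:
b = -7 (b = -3 - 4 = -7)
Y(d, K) = 1
Q(a) = a**2
sqrt(P + Q(Y(b, 6))) = sqrt(4664 + 1**2) = sqrt(4664 + 1) = sqrt(4665)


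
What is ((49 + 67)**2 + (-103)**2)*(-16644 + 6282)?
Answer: -249361530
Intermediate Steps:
((49 + 67)**2 + (-103)**2)*(-16644 + 6282) = (116**2 + 10609)*(-10362) = (13456 + 10609)*(-10362) = 24065*(-10362) = -249361530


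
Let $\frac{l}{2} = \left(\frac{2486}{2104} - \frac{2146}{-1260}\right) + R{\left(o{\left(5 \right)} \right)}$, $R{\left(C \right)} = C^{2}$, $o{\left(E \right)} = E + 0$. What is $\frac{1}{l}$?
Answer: $\frac{165690}{9240443} \approx 0.017931$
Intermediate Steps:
$o{\left(E \right)} = E$
$l = \frac{9240443}{165690}$ ($l = 2 \left(\left(\frac{2486}{2104} - \frac{2146}{-1260}\right) + 5^{2}\right) = 2 \left(\left(2486 \cdot \frac{1}{2104} - - \frac{1073}{630}\right) + 25\right) = 2 \left(\left(\frac{1243}{1052} + \frac{1073}{630}\right) + 25\right) = 2 \left(\frac{955943}{331380} + 25\right) = 2 \cdot \frac{9240443}{331380} = \frac{9240443}{165690} \approx 55.769$)
$\frac{1}{l} = \frac{1}{\frac{9240443}{165690}} = \frac{165690}{9240443}$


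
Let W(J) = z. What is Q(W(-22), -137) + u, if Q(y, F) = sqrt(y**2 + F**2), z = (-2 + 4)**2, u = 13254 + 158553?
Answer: 171807 + 17*sqrt(65) ≈ 1.7194e+5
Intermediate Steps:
u = 171807
z = 4 (z = 2**2 = 4)
W(J) = 4
Q(y, F) = sqrt(F**2 + y**2)
Q(W(-22), -137) + u = sqrt((-137)**2 + 4**2) + 171807 = sqrt(18769 + 16) + 171807 = sqrt(18785) + 171807 = 17*sqrt(65) + 171807 = 171807 + 17*sqrt(65)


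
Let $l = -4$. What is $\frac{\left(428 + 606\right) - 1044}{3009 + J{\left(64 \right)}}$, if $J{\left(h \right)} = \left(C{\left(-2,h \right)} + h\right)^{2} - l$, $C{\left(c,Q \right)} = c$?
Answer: $- \frac{10}{6857} \approx -0.0014584$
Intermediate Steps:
$J{\left(h \right)} = 4 + \left(-2 + h\right)^{2}$ ($J{\left(h \right)} = \left(-2 + h\right)^{2} - -4 = \left(-2 + h\right)^{2} + 4 = 4 + \left(-2 + h\right)^{2}$)
$\frac{\left(428 + 606\right) - 1044}{3009 + J{\left(64 \right)}} = \frac{\left(428 + 606\right) - 1044}{3009 + \left(4 + \left(-2 + 64\right)^{2}\right)} = \frac{1034 - 1044}{3009 + \left(4 + 62^{2}\right)} = - \frac{10}{3009 + \left(4 + 3844\right)} = - \frac{10}{3009 + 3848} = - \frac{10}{6857}$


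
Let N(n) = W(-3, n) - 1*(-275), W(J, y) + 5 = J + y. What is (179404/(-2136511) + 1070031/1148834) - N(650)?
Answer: -2248693242898653/2454496478174 ≈ -916.15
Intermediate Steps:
W(J, y) = -5 + J + y (W(J, y) = -5 + (J + y) = -5 + J + y)
N(n) = 267 + n (N(n) = (-5 - 3 + n) - 1*(-275) = (-8 + n) + 275 = 267 + n)
(179404/(-2136511) + 1070031/1148834) - N(650) = (179404/(-2136511) + 1070031/1148834) - (267 + 650) = (179404*(-1/2136511) + 1070031*(1/1148834)) - 1*917 = (-179404/2136511 + 1070031/1148834) - 917 = 2080027586905/2454496478174 - 917 = -2248693242898653/2454496478174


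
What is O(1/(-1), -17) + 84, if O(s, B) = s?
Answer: 83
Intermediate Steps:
O(1/(-1), -17) + 84 = 1/(-1) + 84 = -1 + 84 = 83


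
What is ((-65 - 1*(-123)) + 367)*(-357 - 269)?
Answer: -266050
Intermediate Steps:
((-65 - 1*(-123)) + 367)*(-357 - 269) = ((-65 + 123) + 367)*(-626) = (58 + 367)*(-626) = 425*(-626) = -266050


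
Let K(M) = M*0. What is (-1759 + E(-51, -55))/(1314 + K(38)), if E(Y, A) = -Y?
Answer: -854/657 ≈ -1.2998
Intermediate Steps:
K(M) = 0
(-1759 + E(-51, -55))/(1314 + K(38)) = (-1759 - 1*(-51))/(1314 + 0) = (-1759 + 51)/1314 = -1708*1/1314 = -854/657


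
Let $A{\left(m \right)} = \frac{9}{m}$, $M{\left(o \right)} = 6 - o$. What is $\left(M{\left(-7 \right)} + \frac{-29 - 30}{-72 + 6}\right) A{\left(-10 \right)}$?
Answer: $- \frac{2751}{220} \approx -12.505$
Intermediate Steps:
$\left(M{\left(-7 \right)} + \frac{-29 - 30}{-72 + 6}\right) A{\left(-10 \right)} = \left(\left(6 - -7\right) + \frac{-29 - 30}{-72 + 6}\right) \frac{9}{-10} = \left(\left(6 + 7\right) - \frac{59}{-66}\right) 9 \left(- \frac{1}{10}\right) = \left(13 - - \frac{59}{66}\right) \left(- \frac{9}{10}\right) = \left(13 + \frac{59}{66}\right) \left(- \frac{9}{10}\right) = \frac{917}{66} \left(- \frac{9}{10}\right) = - \frac{2751}{220}$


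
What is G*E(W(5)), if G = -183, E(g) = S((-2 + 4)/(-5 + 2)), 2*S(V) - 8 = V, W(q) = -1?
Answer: -671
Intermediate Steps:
S(V) = 4 + V/2
E(g) = 11/3 (E(g) = 4 + ((-2 + 4)/(-5 + 2))/2 = 4 + (2/(-3))/2 = 4 + (2*(-⅓))/2 = 4 + (½)*(-⅔) = 4 - ⅓ = 11/3)
G*E(W(5)) = -183*11/3 = -671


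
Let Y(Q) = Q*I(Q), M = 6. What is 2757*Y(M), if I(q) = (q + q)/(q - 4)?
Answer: 99252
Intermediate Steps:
I(q) = 2*q/(-4 + q) (I(q) = (2*q)/(-4 + q) = 2*q/(-4 + q))
Y(Q) = 2*Q²/(-4 + Q) (Y(Q) = Q*(2*Q/(-4 + Q)) = 2*Q²/(-4 + Q))
2757*Y(M) = 2757*(2*6²/(-4 + 6)) = 2757*(2*36/2) = 2757*(2*36*(½)) = 2757*36 = 99252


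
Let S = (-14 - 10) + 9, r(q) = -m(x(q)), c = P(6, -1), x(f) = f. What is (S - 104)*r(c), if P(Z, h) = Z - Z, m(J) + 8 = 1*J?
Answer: -952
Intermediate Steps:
m(J) = -8 + J (m(J) = -8 + 1*J = -8 + J)
P(Z, h) = 0
c = 0
r(q) = 8 - q (r(q) = -(-8 + q) = 8 - q)
S = -15 (S = -24 + 9 = -15)
(S - 104)*r(c) = (-15 - 104)*(8 - 1*0) = -119*(8 + 0) = -119*8 = -952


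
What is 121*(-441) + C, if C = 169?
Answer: -53192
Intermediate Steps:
121*(-441) + C = 121*(-441) + 169 = -53361 + 169 = -53192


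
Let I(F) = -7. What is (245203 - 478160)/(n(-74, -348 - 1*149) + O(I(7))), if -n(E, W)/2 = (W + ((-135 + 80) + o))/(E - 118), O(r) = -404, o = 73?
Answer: 22363872/39263 ≈ 569.59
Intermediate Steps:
n(E, W) = -2*(18 + W)/(-118 + E) (n(E, W) = -2*(W + ((-135 + 80) + 73))/(E - 118) = -2*(W + (-55 + 73))/(-118 + E) = -2*(W + 18)/(-118 + E) = -2*(18 + W)/(-118 + E))
(245203 - 478160)/(n(-74, -348 - 1*149) + O(I(7))) = (245203 - 478160)/(2*(-18 - (-348 - 1*149))/(-118 - 74) - 404) = -232957/(2*(-18 - (-348 - 149))/(-192) - 404) = -232957/(2*(-1/192)*(-18 - 1*(-497)) - 404) = -232957/(2*(-1/192)*(-18 + 497) - 404) = -232957/(2*(-1/192)*479 - 404) = -232957/(-479/96 - 404) = -232957/(-39263/96) = -232957*(-96/39263) = 22363872/39263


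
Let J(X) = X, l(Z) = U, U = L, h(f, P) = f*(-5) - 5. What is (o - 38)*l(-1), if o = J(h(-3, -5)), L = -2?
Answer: 56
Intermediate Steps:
h(f, P) = -5 - 5*f (h(f, P) = -5*f - 5 = -5 - 5*f)
U = -2
l(Z) = -2
o = 10 (o = -5 - 5*(-3) = -5 + 15 = 10)
(o - 38)*l(-1) = (10 - 38)*(-2) = -28*(-2) = 56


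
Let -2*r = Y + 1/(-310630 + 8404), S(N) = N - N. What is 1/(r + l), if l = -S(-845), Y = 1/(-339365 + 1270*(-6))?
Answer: 209735777220/649211 ≈ 3.2306e+5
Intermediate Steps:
S(N) = 0
Y = -1/346985 (Y = 1/(-339365 - 7620) = 1/(-346985) = -1/346985 ≈ -2.8820e-6)
r = 649211/209735777220 (r = -(-1/346985 + 1/(-310630 + 8404))/2 = -(-1/346985 + 1/(-302226))/2 = -(-1/346985 - 1/302226)/2 = -½*(-649211/104867888610) = 649211/209735777220 ≈ 3.0954e-6)
l = 0 (l = -1*0 = 0)
1/(r + l) = 1/(649211/209735777220 + 0) = 1/(649211/209735777220) = 209735777220/649211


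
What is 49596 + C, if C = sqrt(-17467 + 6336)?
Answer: 49596 + I*sqrt(11131) ≈ 49596.0 + 105.5*I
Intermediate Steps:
C = I*sqrt(11131) (C = sqrt(-11131) = I*sqrt(11131) ≈ 105.5*I)
49596 + C = 49596 + I*sqrt(11131)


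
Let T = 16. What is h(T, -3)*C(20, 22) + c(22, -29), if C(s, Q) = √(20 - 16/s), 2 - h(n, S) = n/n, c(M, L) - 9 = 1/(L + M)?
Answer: 62/7 + 4*√30/5 ≈ 13.239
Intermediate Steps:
c(M, L) = 9 + 1/(L + M)
h(n, S) = 1 (h(n, S) = 2 - n/n = 2 - 1*1 = 2 - 1 = 1)
h(T, -3)*C(20, 22) + c(22, -29) = 1*(2*√(5 - 4/20)) + (1 + 9*(-29) + 9*22)/(-29 + 22) = 1*(2*√(5 - 4*1/20)) + (1 - 261 + 198)/(-7) = 1*(2*√(5 - ⅕)) - ⅐*(-62) = 1*(2*√(24/5)) + 62/7 = 1*(2*(2*√30/5)) + 62/7 = 1*(4*√30/5) + 62/7 = 4*√30/5 + 62/7 = 62/7 + 4*√30/5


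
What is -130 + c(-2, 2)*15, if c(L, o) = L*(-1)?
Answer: -100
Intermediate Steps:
c(L, o) = -L
-130 + c(-2, 2)*15 = -130 - 1*(-2)*15 = -130 + 2*15 = -130 + 30 = -100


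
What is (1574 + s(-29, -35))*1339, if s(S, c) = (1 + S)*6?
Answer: 1882634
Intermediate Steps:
s(S, c) = 6 + 6*S
(1574 + s(-29, -35))*1339 = (1574 + (6 + 6*(-29)))*1339 = (1574 + (6 - 174))*1339 = (1574 - 168)*1339 = 1406*1339 = 1882634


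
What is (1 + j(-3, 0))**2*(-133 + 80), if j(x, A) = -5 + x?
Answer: -2597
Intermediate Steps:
(1 + j(-3, 0))**2*(-133 + 80) = (1 + (-5 - 3))**2*(-133 + 80) = (1 - 8)**2*(-53) = (-7)**2*(-53) = 49*(-53) = -2597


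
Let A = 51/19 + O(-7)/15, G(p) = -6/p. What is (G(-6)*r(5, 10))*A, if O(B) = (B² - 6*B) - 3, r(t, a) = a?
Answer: 4874/57 ≈ 85.509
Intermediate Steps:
O(B) = -3 + B² - 6*B
A = 2437/285 (A = 51/19 + (-3 + (-7)² - 6*(-7))/15 = 51*(1/19) + (-3 + 49 + 42)*(1/15) = 51/19 + 88*(1/15) = 51/19 + 88/15 = 2437/285 ≈ 8.5509)
(G(-6)*r(5, 10))*A = (-6/(-6)*10)*(2437/285) = (-6*(-⅙)*10)*(2437/285) = (1*10)*(2437/285) = 10*(2437/285) = 4874/57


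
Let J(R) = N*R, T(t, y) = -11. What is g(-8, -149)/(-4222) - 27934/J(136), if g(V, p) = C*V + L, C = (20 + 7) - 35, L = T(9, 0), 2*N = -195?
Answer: 14654321/6997965 ≈ 2.0941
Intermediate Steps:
N = -195/2 (N = (½)*(-195) = -195/2 ≈ -97.500)
L = -11
C = -8 (C = 27 - 35 = -8)
g(V, p) = -11 - 8*V (g(V, p) = -8*V - 11 = -11 - 8*V)
J(R) = -195*R/2
g(-8, -149)/(-4222) - 27934/J(136) = (-11 - 8*(-8))/(-4222) - 27934/((-195/2*136)) = (-11 + 64)*(-1/4222) - 27934/(-13260) = 53*(-1/4222) - 27934*(-1/13260) = -53/4222 + 13967/6630 = 14654321/6997965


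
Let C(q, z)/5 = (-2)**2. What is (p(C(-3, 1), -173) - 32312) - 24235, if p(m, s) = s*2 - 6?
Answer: -56899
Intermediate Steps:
C(q, z) = 20 (C(q, z) = 5*(-2)**2 = 5*4 = 20)
p(m, s) = -6 + 2*s (p(m, s) = 2*s - 6 = -6 + 2*s)
(p(C(-3, 1), -173) - 32312) - 24235 = ((-6 + 2*(-173)) - 32312) - 24235 = ((-6 - 346) - 32312) - 24235 = (-352 - 32312) - 24235 = -32664 - 24235 = -56899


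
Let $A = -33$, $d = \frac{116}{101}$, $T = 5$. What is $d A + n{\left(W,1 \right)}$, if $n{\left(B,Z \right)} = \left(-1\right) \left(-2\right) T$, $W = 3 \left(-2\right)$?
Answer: $- \frac{2818}{101} \approx -27.901$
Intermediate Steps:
$W = -6$
$d = \frac{116}{101}$ ($d = 116 \cdot \frac{1}{101} = \frac{116}{101} \approx 1.1485$)
$n{\left(B,Z \right)} = 10$ ($n{\left(B,Z \right)} = \left(-1\right) \left(-2\right) 5 = 2 \cdot 5 = 10$)
$d A + n{\left(W,1 \right)} = \frac{116}{101} \left(-33\right) + 10 = - \frac{3828}{101} + 10 = - \frac{2818}{101}$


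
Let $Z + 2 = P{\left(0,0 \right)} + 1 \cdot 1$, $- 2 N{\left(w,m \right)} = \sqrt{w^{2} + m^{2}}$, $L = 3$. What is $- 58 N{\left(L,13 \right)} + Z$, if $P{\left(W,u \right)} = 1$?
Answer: $29 \sqrt{178} \approx 386.91$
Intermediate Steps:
$N{\left(w,m \right)} = - \frac{\sqrt{m^{2} + w^{2}}}{2}$ ($N{\left(w,m \right)} = - \frac{\sqrt{w^{2} + m^{2}}}{2} = - \frac{\sqrt{m^{2} + w^{2}}}{2}$)
$Z = 0$ ($Z = -2 + \left(1 + 1 \cdot 1\right) = -2 + \left(1 + 1\right) = -2 + 2 = 0$)
$- 58 N{\left(L,13 \right)} + Z = - 58 \left(- \frac{\sqrt{13^{2} + 3^{2}}}{2}\right) + 0 = - 58 \left(- \frac{\sqrt{169 + 9}}{2}\right) + 0 = - 58 \left(- \frac{\sqrt{178}}{2}\right) + 0 = 29 \sqrt{178} + 0 = 29 \sqrt{178}$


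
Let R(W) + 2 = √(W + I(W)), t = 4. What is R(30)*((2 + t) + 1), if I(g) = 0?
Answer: -14 + 7*√30 ≈ 24.341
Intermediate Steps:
R(W) = -2 + √W (R(W) = -2 + √(W + 0) = -2 + √W)
R(30)*((2 + t) + 1) = (-2 + √30)*((2 + 4) + 1) = (-2 + √30)*(6 + 1) = (-2 + √30)*7 = -14 + 7*√30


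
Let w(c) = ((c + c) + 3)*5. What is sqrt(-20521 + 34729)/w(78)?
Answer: 8*sqrt(222)/795 ≈ 0.14993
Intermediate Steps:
w(c) = 15 + 10*c (w(c) = (2*c + 3)*5 = (3 + 2*c)*5 = 15 + 10*c)
sqrt(-20521 + 34729)/w(78) = sqrt(-20521 + 34729)/(15 + 10*78) = sqrt(14208)/(15 + 780) = (8*sqrt(222))/795 = (8*sqrt(222))*(1/795) = 8*sqrt(222)/795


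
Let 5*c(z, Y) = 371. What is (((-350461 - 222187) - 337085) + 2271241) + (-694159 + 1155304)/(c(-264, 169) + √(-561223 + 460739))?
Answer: 1202832997801/883247 - 7685750*I*√25121/883247 ≈ 1.3618e+6 - 1379.2*I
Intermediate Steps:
c(z, Y) = 371/5 (c(z, Y) = (⅕)*371 = 371/5)
(((-350461 - 222187) - 337085) + 2271241) + (-694159 + 1155304)/(c(-264, 169) + √(-561223 + 460739)) = (((-350461 - 222187) - 337085) + 2271241) + (-694159 + 1155304)/(371/5 + √(-561223 + 460739)) = ((-572648 - 337085) + 2271241) + 461145/(371/5 + √(-100484)) = (-909733 + 2271241) + 461145/(371/5 + 2*I*√25121) = 1361508 + 461145/(371/5 + 2*I*√25121)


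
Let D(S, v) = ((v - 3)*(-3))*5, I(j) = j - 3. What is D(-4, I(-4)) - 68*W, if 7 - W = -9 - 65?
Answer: -5358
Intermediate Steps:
W = 81 (W = 7 - (-9 - 65) = 7 - 1*(-74) = 7 + 74 = 81)
I(j) = -3 + j
D(S, v) = 45 - 15*v (D(S, v) = ((-3 + v)*(-3))*5 = (9 - 3*v)*5 = 45 - 15*v)
D(-4, I(-4)) - 68*W = (45 - 15*(-3 - 4)) - 68*81 = (45 - 15*(-7)) - 5508 = (45 + 105) - 5508 = 150 - 5508 = -5358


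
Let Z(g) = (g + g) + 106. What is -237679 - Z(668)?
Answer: -239121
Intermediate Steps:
Z(g) = 106 + 2*g (Z(g) = 2*g + 106 = 106 + 2*g)
-237679 - Z(668) = -237679 - (106 + 2*668) = -237679 - (106 + 1336) = -237679 - 1*1442 = -237679 - 1442 = -239121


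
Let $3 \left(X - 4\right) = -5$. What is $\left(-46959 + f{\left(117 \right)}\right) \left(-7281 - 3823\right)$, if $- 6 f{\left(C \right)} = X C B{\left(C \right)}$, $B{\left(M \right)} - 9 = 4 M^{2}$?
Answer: $28190463216$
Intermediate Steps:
$X = \frac{7}{3}$ ($X = 4 + \frac{1}{3} \left(-5\right) = 4 - \frac{5}{3} = \frac{7}{3} \approx 2.3333$)
$B{\left(M \right)} = 9 + 4 M^{2}$
$f{\left(C \right)} = - \frac{7 C \left(9 + 4 C^{2}\right)}{18}$ ($f{\left(C \right)} = - \frac{\frac{7 C}{3} \left(9 + 4 C^{2}\right)}{6} = - \frac{\frac{7}{3} C \left(9 + 4 C^{2}\right)}{6} = - \frac{7 C \left(9 + 4 C^{2}\right)}{18}$)
$\left(-46959 + f{\left(117 \right)}\right) \left(-7281 - 3823\right) = \left(-46959 - \frac{91 \left(9 + 4 \cdot 117^{2}\right)}{2}\right) \left(-7281 - 3823\right) = \left(-46959 - \frac{91 \left(9 + 4 \cdot 13689\right)}{2}\right) \left(-11104\right) = \left(-46959 - \frac{91 \left(9 + 54756\right)}{2}\right) \left(-11104\right) = \left(-46959 - \frac{91}{2} \cdot 54765\right) \left(-11104\right) = \left(-46959 - \frac{4983615}{2}\right) \left(-11104\right) = \left(- \frac{5077533}{2}\right) \left(-11104\right) = 28190463216$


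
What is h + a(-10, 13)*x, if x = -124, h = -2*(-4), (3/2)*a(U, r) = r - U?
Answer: -5680/3 ≈ -1893.3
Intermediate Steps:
a(U, r) = -2*U/3 + 2*r/3 (a(U, r) = 2*(r - U)/3 = -2*U/3 + 2*r/3)
h = 8
h + a(-10, 13)*x = 8 + (-⅔*(-10) + (⅔)*13)*(-124) = 8 + (20/3 + 26/3)*(-124) = 8 + (46/3)*(-124) = 8 - 5704/3 = -5680/3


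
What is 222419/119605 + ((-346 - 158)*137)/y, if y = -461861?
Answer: 110985147799/55240884905 ≈ 2.0091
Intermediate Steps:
222419/119605 + ((-346 - 158)*137)/y = 222419/119605 + ((-346 - 158)*137)/(-461861) = 222419*(1/119605) - 504*137*(-1/461861) = 222419/119605 - 69048*(-1/461861) = 222419/119605 + 69048/461861 = 110985147799/55240884905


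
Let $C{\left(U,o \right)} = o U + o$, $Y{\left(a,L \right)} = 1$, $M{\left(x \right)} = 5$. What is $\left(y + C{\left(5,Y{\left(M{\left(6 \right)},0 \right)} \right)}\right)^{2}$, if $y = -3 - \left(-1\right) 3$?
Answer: $36$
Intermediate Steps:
$C{\left(U,o \right)} = o + U o$ ($C{\left(U,o \right)} = U o + o = o + U o$)
$y = 0$ ($y = -3 - -3 = -3 + 3 = 0$)
$\left(y + C{\left(5,Y{\left(M{\left(6 \right)},0 \right)} \right)}\right)^{2} = \left(0 + 1 \left(1 + 5\right)\right)^{2} = \left(0 + 1 \cdot 6\right)^{2} = \left(0 + 6\right)^{2} = 6^{2} = 36$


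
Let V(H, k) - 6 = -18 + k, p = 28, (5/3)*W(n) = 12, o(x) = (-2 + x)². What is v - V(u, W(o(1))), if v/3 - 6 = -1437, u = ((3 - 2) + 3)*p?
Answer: -21441/5 ≈ -4288.2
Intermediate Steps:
W(n) = 36/5 (W(n) = (⅗)*12 = 36/5)
u = 112 (u = ((3 - 2) + 3)*28 = (1 + 3)*28 = 4*28 = 112)
v = -4293 (v = 18 + 3*(-1437) = 18 - 4311 = -4293)
V(H, k) = -12 + k (V(H, k) = 6 + (-18 + k) = -12 + k)
v - V(u, W(o(1))) = -4293 - (-12 + 36/5) = -4293 - 1*(-24/5) = -4293 + 24/5 = -21441/5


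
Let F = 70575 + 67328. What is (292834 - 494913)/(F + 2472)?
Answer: -202079/140375 ≈ -1.4396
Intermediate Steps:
F = 137903
(292834 - 494913)/(F + 2472) = (292834 - 494913)/(137903 + 2472) = -202079/140375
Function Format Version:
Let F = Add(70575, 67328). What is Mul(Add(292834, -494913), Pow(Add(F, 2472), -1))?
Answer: Rational(-202079, 140375) ≈ -1.4396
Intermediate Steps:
F = 137903
Mul(Add(292834, -494913), Pow(Add(F, 2472), -1)) = Mul(Add(292834, -494913), Pow(Add(137903, 2472), -1)) = Mul(-202079, Pow(140375, -1)) = Mul(-202079, Rational(1, 140375)) = Rational(-202079, 140375)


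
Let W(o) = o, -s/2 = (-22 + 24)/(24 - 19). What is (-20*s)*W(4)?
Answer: 64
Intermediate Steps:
s = -⅘ (s = -2*(-22 + 24)/(24 - 19) = -4/5 = -2*⅖ = -⅘ ≈ -0.80000)
(-20*s)*W(4) = -20*(-⅘)*4 = 16*4 = 64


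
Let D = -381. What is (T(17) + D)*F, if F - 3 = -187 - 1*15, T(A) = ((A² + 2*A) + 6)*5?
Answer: -251536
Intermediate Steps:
T(A) = 30 + 5*A² + 10*A (T(A) = (6 + A² + 2*A)*5 = 30 + 5*A² + 10*A)
F = -199 (F = 3 + (-187 - 1*15) = 3 + (-187 - 15) = 3 - 202 = -199)
(T(17) + D)*F = ((30 + 5*17² + 10*17) - 381)*(-199) = ((30 + 5*289 + 170) - 381)*(-199) = ((30 + 1445 + 170) - 381)*(-199) = (1645 - 381)*(-199) = 1264*(-199) = -251536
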